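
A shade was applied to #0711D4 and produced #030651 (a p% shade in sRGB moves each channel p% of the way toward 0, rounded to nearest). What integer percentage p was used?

#0711D4 is rgb(7, 17, 212); #030651 is rgb(3, 6, 81).
On the B channel (widest range): 81 ≈ 212 + (p/100)(0 − 212), so p ≈ 100×(81 − 212)/(0 − 212) = -13100/-212 = 61.79.
p = 62 reproduces all three channels after rounding.

62%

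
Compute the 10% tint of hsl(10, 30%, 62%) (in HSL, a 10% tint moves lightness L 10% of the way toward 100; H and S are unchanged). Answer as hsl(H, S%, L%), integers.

hsl(10, 30%, 66%)

L moves 10% from 62 toward 100: 62 + 3.8 = 65.8 → 66.
H and S are unchanged.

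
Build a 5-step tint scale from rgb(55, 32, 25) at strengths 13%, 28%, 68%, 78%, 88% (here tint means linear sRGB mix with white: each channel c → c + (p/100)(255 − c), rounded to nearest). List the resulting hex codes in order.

13%: (55 + 26 = 81→81, 32 + 28.99 = 60.99→61, 25 + 29.9 = 54.9→55) → #513D37
28%: (55 + 56 = 111→111, 32 + 62.44 = 94.44→94, 25 + 64.4 = 89.4→89) → #6F5E59
68%: (55 + 136 = 191→191, 32 + 151.64 = 183.64→184, 25 + 156.4 = 181.4→181) → #BFB8B5
78%: (55 + 156 = 211→211, 32 + 173.94 = 205.94→206, 25 + 179.4 = 204.4→204) → #D3CECC
88%: (55 + 176 = 231→231, 32 + 196.24 = 228.24→228, 25 + 202.4 = 227.4→227) → #E7E4E3

#513D37, #6F5E59, #BFB8B5, #D3CECC, #E7E4E3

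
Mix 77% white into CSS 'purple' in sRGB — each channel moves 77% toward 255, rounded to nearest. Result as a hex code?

CSS purple is rgb(128, 0, 128).
Lerp each channel 77% toward 255:
  R: 128 + 97.79 = 225.79 → 226
  G: 0 + 0.77×(255−0) = 0 + 196.35 = 196.35 → 196
  B: 128 + 0.77×(255−128) = 128 + 97.79 = 225.79 → 226
rgb(226, 196, 226) = #e2c4e2.

#e2c4e2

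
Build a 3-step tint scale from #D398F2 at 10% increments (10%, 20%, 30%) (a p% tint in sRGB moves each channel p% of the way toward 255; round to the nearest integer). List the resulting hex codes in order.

#D7A2F3, #DCADF5, #E0B7F6

#D398F2 is rgb(211, 152, 242).
10%: (211 + 4.4 = 215.4→215, 152 + 10.3 = 162.3→162, 242 + 1.3 = 243.3→243) → #D7A2F3
20%: (211 + 8.8 = 219.8→220, 152 + 20.6 = 172.6→173, 242 + 2.6 = 244.6→245) → #DCADF5
30%: (211 + 13.2 = 224.2→224, 152 + 30.9 = 182.9→183, 242 + 3.9 = 245.9→246) → #E0B7F6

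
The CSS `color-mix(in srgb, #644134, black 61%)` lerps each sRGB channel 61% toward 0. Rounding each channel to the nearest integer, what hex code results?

#644134 is rgb(100, 65, 52).
Per channel, c → c + 0.61(0 − c):
  R: 100 + 0.61×(0−100) = 100 − 61 = 39 → 39
  G: 65 + 0.61×(0−65) = 65 − 39.65 = 25.35 → 25
  B: 52 − 31.72 = 20.28 → 20
rgb(39, 25, 20) = #271914.

#271914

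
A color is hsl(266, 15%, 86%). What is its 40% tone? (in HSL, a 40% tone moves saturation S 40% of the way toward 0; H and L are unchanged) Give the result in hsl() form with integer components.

hsl(266, 9%, 86%)

S moves 40% from 15 toward 0: 15 − 6 = 9 → 9.
H and L are unchanged.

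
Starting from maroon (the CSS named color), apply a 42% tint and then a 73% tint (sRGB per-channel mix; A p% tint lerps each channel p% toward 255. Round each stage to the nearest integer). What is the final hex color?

#ebd7d7

CSS maroon is rgb(128, 0, 0).
Per channel, c → c + 0.42(255 − c):
  R: 128 + 0.42×(255−128) = 128 + 53.34 = 181.34 → 181
  G: 0 + 0.42×(255−0) = 0 + 107.1 = 107.1 → 107
  B: 0 + 107.1 = 107.1 → 107
After the tint: rgb(181, 107, 107) = #b56b6b.
Lerp each channel 73% toward 255:
  R: 181 + 0.73×(255−181) = 181 + 54.02 = 235.02 → 235
  G: 107 + 0.73×(255−107) = 107 + 108.04 = 215.04 → 215
  B: 107 + 0.73×(255−107) = 107 + 108.04 = 215.04 → 215
rgb(235, 215, 215) = #ebd7d7.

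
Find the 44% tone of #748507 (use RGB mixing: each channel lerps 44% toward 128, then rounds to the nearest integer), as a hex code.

#79833c

#748507 is rgb(116, 133, 7).
Per channel, c → c + 0.44(128 − c):
  R: 116 + 0.44×(128−116) = 116 + 5.28 = 121.28 → 121
  G: 133 − 2.2 = 130.8 → 131
  B: 7 + 53.24 = 60.24 → 60
rgb(121, 131, 60) = #79833c.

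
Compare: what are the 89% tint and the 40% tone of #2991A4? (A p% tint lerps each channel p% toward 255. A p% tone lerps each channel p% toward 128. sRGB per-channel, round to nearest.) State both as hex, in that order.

#2991A4 is rgb(41, 145, 164).
89% tint:
  R: 41 + 0.89×(255−41) = 41 + 190.46 = 231.46 → 231
  G: 145 + 97.9 = 242.9 → 243
  B: 164 + 0.89×(255−164) = 164 + 80.99 = 244.99 → 245
  → #E7F3F5
40% tone:
  R: 41 + 34.8 = 75.8 → 76
  G: 145 − 6.8 = 138.2 → 138
  B: 164 + 0.4×(128−164) = 164 − 14.4 = 149.6 → 150
  → #4C8A96

#E7F3F5, #4C8A96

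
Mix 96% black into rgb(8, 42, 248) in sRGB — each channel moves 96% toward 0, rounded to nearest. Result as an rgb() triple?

rgb(0, 2, 10)

Per channel, c → c + 0.96(0 − c):
  R: 8 − 7.68 = 0.32 → 0
  G: 42 − 40.32 = 1.68 → 2
  B: 248 − 238.08 = 9.92 → 10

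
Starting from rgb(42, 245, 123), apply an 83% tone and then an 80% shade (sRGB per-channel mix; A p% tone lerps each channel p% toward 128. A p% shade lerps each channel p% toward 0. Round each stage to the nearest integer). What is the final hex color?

Per channel, c → c + 0.83(128 − c):
  R: 42 + 71.38 = 113.38 → 113
  G: 245 + 0.83×(128−245) = 245 − 97.11 = 147.89 → 148
  B: 123 + 0.83×(128−123) = 123 + 4.15 = 127.15 → 127
After the tone: rgb(113, 148, 127) = #71947F.
Per channel, c → c + 0.8(0 − c):
  R: 113 − 90.4 = 22.6 → 23
  G: 148 − 118.4 = 29.6 → 30
  B: 127 + 0.8×(0−127) = 127 − 101.6 = 25.4 → 25
rgb(23, 30, 25) = #171E19.

#171E19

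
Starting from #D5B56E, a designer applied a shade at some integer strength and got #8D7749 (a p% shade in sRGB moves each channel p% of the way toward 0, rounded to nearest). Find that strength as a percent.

#D5B56E is rgb(213, 181, 110); #8D7749 is rgb(141, 119, 73).
On the R channel (widest range): 141 ≈ 213 + (p/100)(0 − 213), so p ≈ 100×(141 − 213)/(0 − 213) = -7200/-213 = 33.80.
p = 34 reproduces all three channels after rounding.

34%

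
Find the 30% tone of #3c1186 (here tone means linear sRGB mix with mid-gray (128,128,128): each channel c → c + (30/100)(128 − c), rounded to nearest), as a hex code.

#3c1186 is rgb(60, 17, 134).
A 30% tone moves each channel 30% toward 128:
  R: 60 + 20.4 = 80.4 → 80
  G: 17 + 0.3×(128−17) = 17 + 33.3 = 50.3 → 50
  B: 134 − 1.8 = 132.2 → 132
rgb(80, 50, 132) = #503284.

#503284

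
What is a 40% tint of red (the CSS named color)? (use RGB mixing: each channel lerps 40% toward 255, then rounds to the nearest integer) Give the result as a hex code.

CSS red is rgb(255, 0, 0).
A 40% tint moves each channel 40% toward 255:
  R: 255 + 0.4×(255−255) = 255 + 0 = 255 → 255
  G: 0 + 0.4×(255−0) = 0 + 102 = 102 → 102
  B: 0 + 102 = 102 → 102
rgb(255, 102, 102) = #FF6666.

#FF6666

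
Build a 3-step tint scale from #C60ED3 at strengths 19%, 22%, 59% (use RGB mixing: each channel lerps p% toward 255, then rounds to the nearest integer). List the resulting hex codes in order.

#D13CDB, #D343DD, #E89CED

#C60ED3 is rgb(198, 14, 211).
19%: (198 + 10.83 = 208.83→209, 14 + 45.79 = 59.79→60, 211 + 8.36 = 219.36→219) → #D13CDB
22%: (198 + 12.54 = 210.54→211, 14 + 53.02 = 67.02→67, 211 + 9.68 = 220.68→221) → #D343DD
59%: (198 + 33.63 = 231.63→232, 14 + 142.19 = 156.19→156, 211 + 25.96 = 236.96→237) → #E89CED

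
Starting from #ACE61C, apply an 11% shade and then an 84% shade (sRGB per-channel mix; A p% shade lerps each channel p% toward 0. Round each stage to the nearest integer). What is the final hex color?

#ACE61C is rgb(172, 230, 28).
An 11% shade moves each channel 11% toward 0:
  R: 172 − 18.92 = 153.08 → 153
  G: 230 + 0.11×(0−230) = 230 − 25.3 = 204.7 → 205
  B: 28 + 0.11×(0−28) = 28 − 3.08 = 24.92 → 25
After the shade: rgb(153, 205, 25) = #99CD19.
Lerp each channel 84% toward 0:
  R: 153 + 0.84×(0−153) = 153 − 128.52 = 24.48 → 24
  G: 205 − 172.2 = 32.8 → 33
  B: 25 + 0.84×(0−25) = 25 − 21 = 4 → 4
rgb(24, 33, 4) = #182104.

#182104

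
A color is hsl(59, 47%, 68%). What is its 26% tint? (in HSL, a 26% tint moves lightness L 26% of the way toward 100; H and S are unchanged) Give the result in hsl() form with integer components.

L moves 26% from 68 toward 100: 68 + 8.32 = 76.32 → 76.
H and S are unchanged.

hsl(59, 47%, 76%)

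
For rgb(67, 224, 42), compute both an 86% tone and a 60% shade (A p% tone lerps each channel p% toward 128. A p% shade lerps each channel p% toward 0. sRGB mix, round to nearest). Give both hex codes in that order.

#778d74, #1b5a11

86% tone:
  R: 67 + 52.46 = 119.46 → 119
  G: 224 + 0.86×(128−224) = 224 − 82.56 = 141.44 → 141
  B: 42 + 73.96 = 115.96 → 116
  → #778d74
60% shade:
  R: 67 − 40.2 = 26.8 → 27
  G: 224 − 134.4 = 89.6 → 90
  B: 42 + 0.6×(0−42) = 42 − 25.2 = 16.8 → 17
  → #1b5a11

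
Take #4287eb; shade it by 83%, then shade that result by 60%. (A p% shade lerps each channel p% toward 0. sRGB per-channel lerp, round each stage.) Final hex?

#040910

#4287eb is rgb(66, 135, 235).
An 83% shade moves each channel 83% toward 0:
  R: 66 − 54.78 = 11.22 → 11
  G: 135 + 0.83×(0−135) = 135 − 112.05 = 22.95 → 23
  B: 235 + 0.83×(0−235) = 235 − 195.05 = 39.95 → 40
After the shade: rgb(11, 23, 40) = #0b1728.
Lerp each channel 60% toward 0:
  R: 11 + 0.6×(0−11) = 11 − 6.6 = 4.4 → 4
  G: 23 + 0.6×(0−23) = 23 − 13.8 = 9.2 → 9
  B: 40 − 24 = 16 → 16
rgb(4, 9, 16) = #040910.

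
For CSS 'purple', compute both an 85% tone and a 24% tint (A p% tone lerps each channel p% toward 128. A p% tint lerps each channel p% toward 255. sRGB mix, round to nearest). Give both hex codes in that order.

CSS purple is rgb(128, 0, 128).
85% tone:
  R: 128 + 0.85×(128−128) = 128 + 0 = 128 → 128
  G: 0 + 0.85×(128−0) = 0 + 108.8 = 108.8 → 109
  B: 128 + 0.85×(128−128) = 128 + 0 = 128 → 128
  → #806D80
24% tint:
  R: 128 + 0.24×(255−128) = 128 + 30.48 = 158.48 → 158
  G: 0 + 0.24×(255−0) = 0 + 61.2 = 61.2 → 61
  B: 128 + 0.24×(255−128) = 128 + 30.48 = 158.48 → 158
  → #9E3D9E

#806D80, #9E3D9E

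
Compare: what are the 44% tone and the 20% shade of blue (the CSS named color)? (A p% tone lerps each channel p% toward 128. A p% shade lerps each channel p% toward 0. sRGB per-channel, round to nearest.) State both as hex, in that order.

#3838C7, #0000CC

CSS blue is rgb(0, 0, 255).
44% tone:
  R: 0 + 0.44×(128−0) = 0 + 56.32 = 56.32 → 56
  G: 0 + 0.44×(128−0) = 0 + 56.32 = 56.32 → 56
  B: 255 − 55.88 = 199.12 → 199
  → #3838C7
20% shade:
  R: 0 + 0 = 0 → 0
  G: 0 + 0.2×(0−0) = 0 + 0 = 0 → 0
  B: 255 + 0.2×(0−255) = 255 − 51 = 204 → 204
  → #0000CC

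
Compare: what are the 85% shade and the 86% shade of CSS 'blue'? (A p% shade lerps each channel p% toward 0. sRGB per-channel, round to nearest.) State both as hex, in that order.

#000026, #000024

CSS blue is rgb(0, 0, 255).
85% shade:
  R: 0 + 0.85×(0−0) = 0 + 0 = 0 → 0
  G: 0 + 0 = 0 → 0
  B: 255 − 216.75 = 38.25 → 38
  → #000026
86% shade:
  R: 0 + 0.86×(0−0) = 0 + 0 = 0 → 0
  G: 0 + 0.86×(0−0) = 0 + 0 = 0 → 0
  B: 255 + 0.86×(0−255) = 255 − 219.3 = 35.7 → 36
  → #000024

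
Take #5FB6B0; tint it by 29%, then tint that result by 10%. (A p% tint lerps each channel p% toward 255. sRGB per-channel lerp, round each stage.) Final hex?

#98D0CD

#5FB6B0 is rgb(95, 182, 176).
Per channel, c → c + 0.29(255 − c):
  R: 95 + 0.29×(255−95) = 95 + 46.4 = 141.4 → 141
  G: 182 + 0.29×(255−182) = 182 + 21.17 = 203.17 → 203
  B: 176 + 0.29×(255−176) = 176 + 22.91 = 198.91 → 199
After the tint: rgb(141, 203, 199) = #8DCBC7.
Lerp each channel 10% toward 255:
  R: 141 + 0.1×(255−141) = 141 + 11.4 = 152.4 → 152
  G: 203 + 0.1×(255−203) = 203 + 5.2 = 208.2 → 208
  B: 199 + 0.1×(255−199) = 199 + 5.6 = 204.6 → 205
rgb(152, 208, 205) = #98D0CD.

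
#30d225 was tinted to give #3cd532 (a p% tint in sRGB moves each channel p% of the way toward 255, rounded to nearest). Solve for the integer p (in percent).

6%

#30d225 is rgb(48, 210, 37); #3cd532 is rgb(60, 213, 50).
On the B channel (widest range): 50 ≈ 37 + (p/100)(255 − 37), so p ≈ 100×(50 − 37)/(255 − 37) = 1300/218 = 5.96.
p = 6 reproduces all three channels after rounding.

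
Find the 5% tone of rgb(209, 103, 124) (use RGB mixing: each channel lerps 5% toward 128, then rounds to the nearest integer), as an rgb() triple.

rgb(205, 104, 124)

Per channel, c → c + 0.05(128 − c):
  R: 209 + 0.05×(128−209) = 209 − 4.05 = 204.95 → 205
  G: 103 + 0.05×(128−103) = 103 + 1.25 = 104.25 → 104
  B: 124 + 0.05×(128−124) = 124 + 0.2 = 124.2 → 124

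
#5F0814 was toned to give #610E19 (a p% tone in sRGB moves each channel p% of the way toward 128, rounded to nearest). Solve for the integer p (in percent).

#5F0814 is rgb(95, 8, 20); #610E19 is rgb(97, 14, 25).
On the G channel (widest range): 14 ≈ 8 + (p/100)(128 − 8), so p ≈ 100×(14 − 8)/(128 − 8) = 600/120 = 5.00.
p = 5 reproduces all three channels after rounding.

5%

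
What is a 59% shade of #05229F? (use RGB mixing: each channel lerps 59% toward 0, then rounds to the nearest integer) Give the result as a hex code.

#020E41

#05229F is rgb(5, 34, 159).
A 59% shade moves each channel 59% toward 0:
  R: 5 + 0.59×(0−5) = 5 − 2.95 = 2.05 → 2
  G: 34 + 0.59×(0−34) = 34 − 20.06 = 13.94 → 14
  B: 159 + 0.59×(0−159) = 159 − 93.81 = 65.19 → 65
rgb(2, 14, 65) = #020E41.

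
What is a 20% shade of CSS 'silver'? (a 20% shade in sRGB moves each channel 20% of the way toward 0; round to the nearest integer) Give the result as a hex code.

#9A9A9A

CSS silver is rgb(192, 192, 192).
Per channel, c → c + 0.2(0 − c):
  R: 192 + 0.2×(0−192) = 192 − 38.4 = 153.6 → 154
  G: 192 − 38.4 = 153.6 → 154
  B: 192 − 38.4 = 153.6 → 154
rgb(154, 154, 154) = #9A9A9A.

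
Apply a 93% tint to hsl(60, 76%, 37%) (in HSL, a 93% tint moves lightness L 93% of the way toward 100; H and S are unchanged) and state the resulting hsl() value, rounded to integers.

L moves 93% from 37 toward 100: 37 + 58.59 = 95.59 → 96.
H and S are unchanged.

hsl(60, 76%, 96%)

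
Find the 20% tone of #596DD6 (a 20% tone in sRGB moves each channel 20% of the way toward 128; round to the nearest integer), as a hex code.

#6171C5

#596DD6 is rgb(89, 109, 214).
Per channel, c → c + 0.2(128 − c):
  R: 89 + 0.2×(128−89) = 89 + 7.8 = 96.8 → 97
  G: 109 + 0.2×(128−109) = 109 + 3.8 = 112.8 → 113
  B: 214 − 17.2 = 196.8 → 197
rgb(97, 113, 197) = #6171C5.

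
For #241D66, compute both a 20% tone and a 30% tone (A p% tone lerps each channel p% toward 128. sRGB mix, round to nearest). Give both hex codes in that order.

#241D66 is rgb(36, 29, 102).
20% tone:
  R: 36 + 18.4 = 54.4 → 54
  G: 29 + 19.8 = 48.8 → 49
  B: 102 + 0.2×(128−102) = 102 + 5.2 = 107.2 → 107
  → #36316B
30% tone:
  R: 36 + 27.6 = 63.6 → 64
  G: 29 + 29.7 = 58.7 → 59
  B: 102 + 7.8 = 109.8 → 110
  → #403B6E

#36316B, #403B6E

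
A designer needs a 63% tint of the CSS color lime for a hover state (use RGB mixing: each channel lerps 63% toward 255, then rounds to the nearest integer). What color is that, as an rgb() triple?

rgb(161, 255, 161)

CSS lime is rgb(0, 255, 0).
Lerp each channel 63% toward 255:
  R: 0 + 160.65 = 160.65 → 161
  G: 255 + 0 = 255 → 255
  B: 0 + 0.63×(255−0) = 0 + 160.65 = 160.65 → 161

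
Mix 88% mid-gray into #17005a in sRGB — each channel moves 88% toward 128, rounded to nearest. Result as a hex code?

#17005a is rgb(23, 0, 90).
Lerp each channel 88% toward 128:
  R: 23 + 92.4 = 115.4 → 115
  G: 0 + 0.88×(128−0) = 0 + 112.64 = 112.64 → 113
  B: 90 + 0.88×(128−90) = 90 + 33.44 = 123.44 → 123
rgb(115, 113, 123) = #73717b.

#73717b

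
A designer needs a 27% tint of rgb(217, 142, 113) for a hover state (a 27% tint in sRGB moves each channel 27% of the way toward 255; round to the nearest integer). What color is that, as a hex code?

Per channel, c → c + 0.27(255 − c):
  R: 217 + 0.27×(255−217) = 217 + 10.26 = 227.26 → 227
  G: 142 + 0.27×(255−142) = 142 + 30.51 = 172.51 → 173
  B: 113 + 0.27×(255−113) = 113 + 38.34 = 151.34 → 151
rgb(227, 173, 151) = #E3AD97.

#E3AD97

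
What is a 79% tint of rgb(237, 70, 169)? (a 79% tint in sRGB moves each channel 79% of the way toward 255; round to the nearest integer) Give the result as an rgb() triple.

A 79% tint moves each channel 79% toward 255:
  R: 237 + 14.22 = 251.22 → 251
  G: 70 + 146.15 = 216.15 → 216
  B: 169 + 67.94 = 236.94 → 237

rgb(251, 216, 237)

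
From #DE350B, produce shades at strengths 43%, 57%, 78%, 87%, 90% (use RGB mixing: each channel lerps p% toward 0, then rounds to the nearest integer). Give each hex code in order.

#DE350B is rgb(222, 53, 11).
43%: (222 − 95.46 = 126.54→127, 53 − 22.79 = 30.21→30, 11 − 4.73 = 6.27→6) → #7F1E06
57%: (222 − 126.54 = 95.46→95, 53 − 30.21 = 22.79→23, 11 − 6.27 = 4.73→5) → #5F1705
78%: (222 − 173.16 = 48.84→49, 53 − 41.34 = 11.66→12, 11 − 8.58 = 2.42→2) → #310C02
87%: (222 − 193.14 = 28.86→29, 53 − 46.11 = 6.89→7, 11 − 9.57 = 1.43→1) → #1D0701
90%: (222 − 199.8 = 22.2→22, 53 − 47.7 = 5.3→5, 11 − 9.9 = 1.1→1) → #160501

#7F1E06, #5F1705, #310C02, #1D0701, #160501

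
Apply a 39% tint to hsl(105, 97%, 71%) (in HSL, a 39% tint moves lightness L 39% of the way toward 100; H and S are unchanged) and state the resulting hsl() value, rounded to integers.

L moves 39% from 71 toward 100: 71 + 11.31 = 82.31 → 82.
H and S are unchanged.

hsl(105, 97%, 82%)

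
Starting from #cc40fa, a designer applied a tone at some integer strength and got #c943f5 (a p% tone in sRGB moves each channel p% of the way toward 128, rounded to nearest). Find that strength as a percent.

#cc40fa is rgb(204, 64, 250); #c943f5 is rgb(201, 67, 245).
On the B channel (widest range): 245 ≈ 250 + (p/100)(128 − 250), so p ≈ 100×(245 − 250)/(128 − 250) = -500/-122 = 4.10.
p = 4 reproduces all three channels after rounding.

4%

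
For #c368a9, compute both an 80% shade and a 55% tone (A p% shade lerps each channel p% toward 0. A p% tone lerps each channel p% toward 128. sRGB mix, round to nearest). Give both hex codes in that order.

#271522, #9e7592

#c368a9 is rgb(195, 104, 169).
80% shade:
  R: 195 + 0.8×(0−195) = 195 − 156 = 39 → 39
  G: 104 − 83.2 = 20.8 → 21
  B: 169 + 0.8×(0−169) = 169 − 135.2 = 33.8 → 34
  → #271522
55% tone:
  R: 195 + 0.55×(128−195) = 195 − 36.85 = 158.15 → 158
  G: 104 + 13.2 = 117.2 → 117
  B: 169 + 0.55×(128−169) = 169 − 22.55 = 146.45 → 146
  → #9e7592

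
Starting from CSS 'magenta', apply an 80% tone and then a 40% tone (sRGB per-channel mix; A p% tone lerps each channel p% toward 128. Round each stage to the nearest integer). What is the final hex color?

#8F708F

CSS magenta is rgb(255, 0, 255).
Lerp each channel 80% toward 128:
  R: 255 − 101.6 = 153.4 → 153
  G: 0 + 0.8×(128−0) = 0 + 102.4 = 102.4 → 102
  B: 255 − 101.6 = 153.4 → 153
After the tone: rgb(153, 102, 153) = #996699.
Lerp each channel 40% toward 128:
  R: 153 + 0.4×(128−153) = 153 − 10 = 143 → 143
  G: 102 + 0.4×(128−102) = 102 + 10.4 = 112.4 → 112
  B: 153 + 0.4×(128−153) = 153 − 10 = 143 → 143
rgb(143, 112, 143) = #8F708F.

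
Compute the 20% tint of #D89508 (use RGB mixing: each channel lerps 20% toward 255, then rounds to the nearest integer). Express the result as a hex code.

#E0AA39

#D89508 is rgb(216, 149, 8).
Per channel, c → c + 0.2(255 − c):
  R: 216 + 0.2×(255−216) = 216 + 7.8 = 223.8 → 224
  G: 149 + 0.2×(255−149) = 149 + 21.2 = 170.2 → 170
  B: 8 + 0.2×(255−8) = 8 + 49.4 = 57.4 → 57
rgb(224, 170, 57) = #E0AA39.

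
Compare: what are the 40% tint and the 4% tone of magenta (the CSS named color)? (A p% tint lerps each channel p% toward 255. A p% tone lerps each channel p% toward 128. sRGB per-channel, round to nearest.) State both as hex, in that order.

#FF66FF, #FA05FA

CSS magenta is rgb(255, 0, 255).
40% tint:
  R: 255 + 0 = 255 → 255
  G: 0 + 102 = 102 → 102
  B: 255 + 0.4×(255−255) = 255 + 0 = 255 → 255
  → #FF66FF
4% tone:
  R: 255 − 5.08 = 249.92 → 250
  G: 0 + 0.04×(128−0) = 0 + 5.12 = 5.12 → 5
  B: 255 − 5.08 = 249.92 → 250
  → #FA05FA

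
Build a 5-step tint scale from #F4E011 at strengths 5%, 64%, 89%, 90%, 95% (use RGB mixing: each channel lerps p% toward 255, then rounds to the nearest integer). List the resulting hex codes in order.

#F5E21D, #FBF4A9, #FEFCE5, #FEFCE7, #FEFDF3

#F4E011 is rgb(244, 224, 17).
5%: (244 + 0.55 = 244.55→245, 224 + 1.55 = 225.55→226, 17 + 11.9 = 28.9→29) → #F5E21D
64%: (244 + 7.04 = 251.04→251, 224 + 19.84 = 243.84→244, 17 + 152.32 = 169.32→169) → #FBF4A9
89%: (244 + 9.79 = 253.79→254, 224 + 27.59 = 251.59→252, 17 + 211.82 = 228.82→229) → #FEFCE5
90%: (244 + 9.9 = 253.9→254, 224 + 27.9 = 251.9→252, 17 + 214.2 = 231.2→231) → #FEFCE7
95%: (244 + 10.45 = 254.45→254, 224 + 29.45 = 253.45→253, 17 + 226.1 = 243.1→243) → #FEFDF3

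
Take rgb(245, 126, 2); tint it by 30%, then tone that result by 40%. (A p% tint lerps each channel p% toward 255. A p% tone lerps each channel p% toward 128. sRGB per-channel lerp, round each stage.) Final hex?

Per channel, c → c + 0.3(255 − c):
  R: 245 + 3 = 248 → 248
  G: 126 + 38.7 = 164.7 → 165
  B: 2 + 75.9 = 77.9 → 78
After the tint: rgb(248, 165, 78) = #f8a54e.
Per channel, c → c + 0.4(128 − c):
  R: 248 + 0.4×(128−248) = 248 − 48 = 200 → 200
  G: 165 + 0.4×(128−165) = 165 − 14.8 = 150.2 → 150
  B: 78 + 0.4×(128−78) = 78 + 20 = 98 → 98
rgb(200, 150, 98) = #c89662.

#c89662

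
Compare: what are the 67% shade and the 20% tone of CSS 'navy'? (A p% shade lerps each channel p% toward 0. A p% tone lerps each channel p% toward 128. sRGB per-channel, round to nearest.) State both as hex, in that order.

#00002A, #1A1A80

CSS navy is rgb(0, 0, 128).
67% shade:
  R: 0 + 0.67×(0−0) = 0 + 0 = 0 → 0
  G: 0 + 0.67×(0−0) = 0 + 0 = 0 → 0
  B: 128 + 0.67×(0−128) = 128 − 85.76 = 42.24 → 42
  → #00002A
20% tone:
  R: 0 + 0.2×(128−0) = 0 + 25.6 = 25.6 → 26
  G: 0 + 25.6 = 25.6 → 26
  B: 128 + 0 = 128 → 128
  → #1A1A80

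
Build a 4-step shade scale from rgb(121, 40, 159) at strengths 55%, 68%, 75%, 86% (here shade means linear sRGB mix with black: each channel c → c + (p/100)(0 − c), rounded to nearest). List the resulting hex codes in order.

55%: (121 − 66.55 = 54.45→54, 40 − 22 = 18→18, 159 − 87.45 = 71.55→72) → #361248
68%: (121 − 82.28 = 38.72→39, 40 − 27.2 = 12.8→13, 159 − 108.12 = 50.88→51) → #270d33
75%: (121 − 90.75 = 30.25→30, 40 − 30 = 10→10, 159 − 119.25 = 39.75→40) → #1e0a28
86%: (121 − 104.06 = 16.94→17, 40 − 34.4 = 5.6→6, 159 − 136.74 = 22.26→22) → #110616

#361248, #270d33, #1e0a28, #110616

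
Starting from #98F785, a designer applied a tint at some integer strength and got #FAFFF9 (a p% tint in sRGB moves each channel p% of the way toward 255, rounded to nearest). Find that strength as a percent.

#98F785 is rgb(152, 247, 133); #FAFFF9 is rgb(250, 255, 249).
On the B channel (widest range): 249 ≈ 133 + (p/100)(255 − 133), so p ≈ 100×(249 − 133)/(255 − 133) = 11600/122 = 95.08.
p = 95 reproduces all three channels after rounding.

95%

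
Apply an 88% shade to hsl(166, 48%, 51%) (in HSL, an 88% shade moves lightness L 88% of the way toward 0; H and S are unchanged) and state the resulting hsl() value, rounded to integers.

L moves 88% from 51 toward 0: 51 − 44.88 = 6.12 → 6.
H and S are unchanged.

hsl(166, 48%, 6%)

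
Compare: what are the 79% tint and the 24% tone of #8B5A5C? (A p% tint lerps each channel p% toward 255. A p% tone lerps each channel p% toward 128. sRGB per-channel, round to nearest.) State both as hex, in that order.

#E7DCDD, #886365

#8B5A5C is rgb(139, 90, 92).
79% tint:
  R: 139 + 91.64 = 230.64 → 231
  G: 90 + 130.35 = 220.35 → 220
  B: 92 + 0.79×(255−92) = 92 + 128.77 = 220.77 → 221
  → #E7DCDD
24% tone:
  R: 139 + 0.24×(128−139) = 139 − 2.64 = 136.36 → 136
  G: 90 + 0.24×(128−90) = 90 + 9.12 = 99.12 → 99
  B: 92 + 0.24×(128−92) = 92 + 8.64 = 100.64 → 101
  → #886365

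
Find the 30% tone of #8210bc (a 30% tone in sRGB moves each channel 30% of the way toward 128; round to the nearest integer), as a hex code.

#8132aa

#8210bc is rgb(130, 16, 188).
A 30% tone moves each channel 30% toward 128:
  R: 130 + 0.3×(128−130) = 130 − 0.6 = 129.4 → 129
  G: 16 + 33.6 = 49.6 → 50
  B: 188 − 18 = 170 → 170
rgb(129, 50, 170) = #8132aa.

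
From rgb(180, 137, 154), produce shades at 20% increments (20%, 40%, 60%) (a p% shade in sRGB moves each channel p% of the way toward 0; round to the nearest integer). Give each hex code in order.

20%: (180 − 36 = 144→144, 137 − 27.4 = 109.6→110, 154 − 30.8 = 123.2→123) → #906e7b
40%: (180 − 72 = 108→108, 137 − 54.8 = 82.2→82, 154 − 61.6 = 92.4→92) → #6c525c
60%: (180 − 108 = 72→72, 137 − 82.2 = 54.8→55, 154 − 92.4 = 61.6→62) → #48373e

#906e7b, #6c525c, #48373e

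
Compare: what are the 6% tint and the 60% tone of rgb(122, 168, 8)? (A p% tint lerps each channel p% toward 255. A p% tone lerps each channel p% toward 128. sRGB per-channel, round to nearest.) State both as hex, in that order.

6% tint:
  R: 122 + 0.06×(255−122) = 122 + 7.98 = 129.98 → 130
  G: 168 + 0.06×(255−168) = 168 + 5.22 = 173.22 → 173
  B: 8 + 14.82 = 22.82 → 23
  → #82AD17
60% tone:
  R: 122 + 0.6×(128−122) = 122 + 3.6 = 125.6 → 126
  G: 168 + 0.6×(128−168) = 168 − 24 = 144 → 144
  B: 8 + 72 = 80 → 80
  → #7E9050

#82AD17, #7E9050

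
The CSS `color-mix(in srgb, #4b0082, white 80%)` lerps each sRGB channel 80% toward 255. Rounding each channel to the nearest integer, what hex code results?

#4b0082 is rgb(75, 0, 130).
Lerp each channel 80% toward 255:
  R: 75 + 144 = 219 → 219
  G: 0 + 0.8×(255−0) = 0 + 204 = 204 → 204
  B: 130 + 100 = 230 → 230
rgb(219, 204, 230) = #dbcce6.

#dbcce6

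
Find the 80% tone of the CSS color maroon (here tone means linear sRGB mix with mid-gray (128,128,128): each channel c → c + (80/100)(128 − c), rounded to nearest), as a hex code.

CSS maroon is rgb(128, 0, 0).
An 80% tone moves each channel 80% toward 128:
  R: 128 + 0.8×(128−128) = 128 + 0 = 128 → 128
  G: 0 + 0.8×(128−0) = 0 + 102.4 = 102.4 → 102
  B: 0 + 0.8×(128−0) = 0 + 102.4 = 102.4 → 102
rgb(128, 102, 102) = #806666.

#806666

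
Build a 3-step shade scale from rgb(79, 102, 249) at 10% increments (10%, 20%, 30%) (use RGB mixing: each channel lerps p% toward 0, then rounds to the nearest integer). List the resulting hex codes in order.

#475ce0, #3f52c7, #3747ae

10%: (79 − 7.9 = 71.1→71, 102 − 10.2 = 91.8→92, 249 − 24.9 = 224.1→224) → #475ce0
20%: (79 − 15.8 = 63.2→63, 102 − 20.4 = 81.6→82, 249 − 49.8 = 199.2→199) → #3f52c7
30%: (79 − 23.7 = 55.3→55, 102 − 30.6 = 71.4→71, 249 − 74.7 = 174.3→174) → #3747ae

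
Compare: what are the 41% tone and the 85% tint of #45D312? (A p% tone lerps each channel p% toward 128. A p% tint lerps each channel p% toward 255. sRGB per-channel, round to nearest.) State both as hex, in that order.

#45D312 is rgb(69, 211, 18).
41% tone:
  R: 69 + 24.19 = 93.19 → 93
  G: 211 + 0.41×(128−211) = 211 − 34.03 = 176.97 → 177
  B: 18 + 0.41×(128−18) = 18 + 45.1 = 63.1 → 63
  → #5DB13F
85% tint:
  R: 69 + 0.85×(255−69) = 69 + 158.1 = 227.1 → 227
  G: 211 + 0.85×(255−211) = 211 + 37.4 = 248.4 → 248
  B: 18 + 0.85×(255−18) = 18 + 201.45 = 219.45 → 219
  → #E3F8DB

#5DB13F, #E3F8DB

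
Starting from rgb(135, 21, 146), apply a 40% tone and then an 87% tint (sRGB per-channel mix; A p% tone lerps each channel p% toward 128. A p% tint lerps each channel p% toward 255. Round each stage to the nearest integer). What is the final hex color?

Lerp each channel 40% toward 128:
  R: 135 + 0.4×(128−135) = 135 − 2.8 = 132.2 → 132
  G: 21 + 0.4×(128−21) = 21 + 42.8 = 63.8 → 64
  B: 146 + 0.4×(128−146) = 146 − 7.2 = 138.8 → 139
After the tone: rgb(132, 64, 139) = #84408B.
Per channel, c → c + 0.87(255 − c):
  R: 132 + 0.87×(255−132) = 132 + 107.01 = 239.01 → 239
  G: 64 + 166.17 = 230.17 → 230
  B: 139 + 100.92 = 239.92 → 240
rgb(239, 230, 240) = #EFE6F0.

#EFE6F0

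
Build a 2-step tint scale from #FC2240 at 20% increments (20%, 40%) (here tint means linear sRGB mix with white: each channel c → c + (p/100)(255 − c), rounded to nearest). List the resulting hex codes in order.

#FD4E66, #FD7A8C

#FC2240 is rgb(252, 34, 64).
20%: (252 + 0.6 = 252.6→253, 34 + 44.2 = 78.2→78, 64 + 38.2 = 102.2→102) → #FD4E66
40%: (252 + 1.2 = 253.2→253, 34 + 88.4 = 122.4→122, 64 + 76.4 = 140.4→140) → #FD7A8C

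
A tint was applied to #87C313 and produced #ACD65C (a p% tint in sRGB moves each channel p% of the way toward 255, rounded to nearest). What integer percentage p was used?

#87C313 is rgb(135, 195, 19); #ACD65C is rgb(172, 214, 92).
On the B channel (widest range): 92 ≈ 19 + (p/100)(255 − 19), so p ≈ 100×(92 − 19)/(255 − 19) = 7300/236 = 30.93.
p = 31 reproduces all three channels after rounding.

31%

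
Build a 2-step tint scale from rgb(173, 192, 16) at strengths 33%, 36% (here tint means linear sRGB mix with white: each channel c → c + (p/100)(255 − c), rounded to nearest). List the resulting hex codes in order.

#C8D55F, #CBD766

33%: (173 + 27.06 = 200.06→200, 192 + 20.79 = 212.79→213, 16 + 78.87 = 94.87→95) → #C8D55F
36%: (173 + 29.52 = 202.52→203, 192 + 22.68 = 214.68→215, 16 + 86.04 = 102.04→102) → #CBD766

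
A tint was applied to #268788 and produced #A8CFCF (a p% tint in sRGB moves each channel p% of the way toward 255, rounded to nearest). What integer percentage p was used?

#268788 is rgb(38, 135, 136); #A8CFCF is rgb(168, 207, 207).
On the R channel (widest range): 168 ≈ 38 + (p/100)(255 − 38), so p ≈ 100×(168 − 38)/(255 − 38) = 13000/217 = 59.91.
p = 60 reproduces all three channels after rounding.

60%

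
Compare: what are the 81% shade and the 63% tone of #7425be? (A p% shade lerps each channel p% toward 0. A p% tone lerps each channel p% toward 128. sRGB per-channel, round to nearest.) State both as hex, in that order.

#7425be is rgb(116, 37, 190).
81% shade:
  R: 116 + 0.81×(0−116) = 116 − 93.96 = 22.04 → 22
  G: 37 + 0.81×(0−37) = 37 − 29.97 = 7.03 → 7
  B: 190 + 0.81×(0−190) = 190 − 153.9 = 36.1 → 36
  → #160724
63% tone:
  R: 116 + 0.63×(128−116) = 116 + 7.56 = 123.56 → 124
  G: 37 + 0.63×(128−37) = 37 + 57.33 = 94.33 → 94
  B: 190 + 0.63×(128−190) = 190 − 39.06 = 150.94 → 151
  → #7c5e97

#160724, #7c5e97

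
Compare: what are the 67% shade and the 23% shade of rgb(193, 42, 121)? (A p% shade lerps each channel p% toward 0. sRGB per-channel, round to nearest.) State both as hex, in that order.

#400E28, #95205D

67% shade:
  R: 193 − 129.31 = 63.69 → 64
  G: 42 + 0.67×(0−42) = 42 − 28.14 = 13.86 → 14
  B: 121 + 0.67×(0−121) = 121 − 81.07 = 39.93 → 40
  → #400E28
23% shade:
  R: 193 + 0.23×(0−193) = 193 − 44.39 = 148.61 → 149
  G: 42 + 0.23×(0−42) = 42 − 9.66 = 32.34 → 32
  B: 121 + 0.23×(0−121) = 121 − 27.83 = 93.17 → 93
  → #95205D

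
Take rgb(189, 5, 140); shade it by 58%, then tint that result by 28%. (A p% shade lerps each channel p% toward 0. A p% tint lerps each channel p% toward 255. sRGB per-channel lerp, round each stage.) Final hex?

#804972

A 58% shade moves each channel 58% toward 0:
  R: 189 − 109.62 = 79.38 → 79
  G: 5 − 2.9 = 2.1 → 2
  B: 140 − 81.2 = 58.8 → 59
After the shade: rgb(79, 2, 59) = #4F023B.
A 28% tint moves each channel 28% toward 255:
  R: 79 + 0.28×(255−79) = 79 + 49.28 = 128.28 → 128
  G: 2 + 0.28×(255−2) = 2 + 70.84 = 72.84 → 73
  B: 59 + 0.28×(255−59) = 59 + 54.88 = 113.88 → 114
rgb(128, 73, 114) = #804972.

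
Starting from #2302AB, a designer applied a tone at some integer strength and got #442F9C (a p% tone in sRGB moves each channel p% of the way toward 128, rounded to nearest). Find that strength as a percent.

#2302AB is rgb(35, 2, 171); #442F9C is rgb(68, 47, 156).
On the G channel (widest range): 47 ≈ 2 + (p/100)(128 − 2), so p ≈ 100×(47 − 2)/(128 − 2) = 4500/126 = 35.71.
p = 36 reproduces all three channels after rounding.

36%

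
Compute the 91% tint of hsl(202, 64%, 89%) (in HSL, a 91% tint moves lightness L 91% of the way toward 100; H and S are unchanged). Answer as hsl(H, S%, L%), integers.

L moves 91% from 89 toward 100: 89 + 10.01 = 99.01 → 99.
H and S are unchanged.

hsl(202, 64%, 99%)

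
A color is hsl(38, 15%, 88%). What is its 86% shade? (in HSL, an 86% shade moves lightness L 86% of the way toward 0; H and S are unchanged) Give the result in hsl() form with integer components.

hsl(38, 15%, 12%)

L moves 86% from 88 toward 0: 88 − 75.68 = 12.32 → 12.
H and S are unchanged.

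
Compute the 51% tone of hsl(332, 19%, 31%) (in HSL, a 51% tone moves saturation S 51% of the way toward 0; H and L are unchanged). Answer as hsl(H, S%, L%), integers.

hsl(332, 9%, 31%)

S moves 51% from 19 toward 0: 19 − 9.69 = 9.31 → 9.
H and L are unchanged.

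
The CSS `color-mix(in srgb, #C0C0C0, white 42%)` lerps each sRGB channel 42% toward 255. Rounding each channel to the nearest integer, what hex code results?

#DADADA

#C0C0C0 is rgb(192, 192, 192).
A 42% tint moves each channel 42% toward 255:
  R: 192 + 26.46 = 218.46 → 218
  G: 192 + 0.42×(255−192) = 192 + 26.46 = 218.46 → 218
  B: 192 + 26.46 = 218.46 → 218
rgb(218, 218, 218) = #DADADA.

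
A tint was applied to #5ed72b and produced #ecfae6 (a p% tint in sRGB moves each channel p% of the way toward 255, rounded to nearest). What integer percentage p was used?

88%

#5ed72b is rgb(94, 215, 43); #ecfae6 is rgb(236, 250, 230).
On the B channel (widest range): 230 ≈ 43 + (p/100)(255 − 43), so p ≈ 100×(230 − 43)/(255 − 43) = 18700/212 = 88.21.
p = 88 reproduces all three channels after rounding.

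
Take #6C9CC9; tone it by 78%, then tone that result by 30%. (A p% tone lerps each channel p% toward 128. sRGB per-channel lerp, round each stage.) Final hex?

#7D848B

#6C9CC9 is rgb(108, 156, 201).
Lerp each channel 78% toward 128:
  R: 108 + 15.6 = 123.6 → 124
  G: 156 − 21.84 = 134.16 → 134
  B: 201 − 56.94 = 144.06 → 144
After the tone: rgb(124, 134, 144) = #7C8690.
Lerp each channel 30% toward 128:
  R: 124 + 0.3×(128−124) = 124 + 1.2 = 125.2 → 125
  G: 134 − 1.8 = 132.2 → 132
  B: 144 − 4.8 = 139.2 → 139
rgb(125, 132, 139) = #7D848B.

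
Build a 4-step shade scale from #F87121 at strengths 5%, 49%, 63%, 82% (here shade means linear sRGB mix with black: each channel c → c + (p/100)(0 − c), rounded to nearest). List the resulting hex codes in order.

#EC6B1F, #7E3A11, #5C2A0C, #2D1406

#F87121 is rgb(248, 113, 33).
5%: (248 − 12.4 = 235.6→236, 113 − 5.65 = 107.35→107, 33 − 1.65 = 31.35→31) → #EC6B1F
49%: (248 − 121.52 = 126.48→126, 113 − 55.37 = 57.63→58, 33 − 16.17 = 16.83→17) → #7E3A11
63%: (248 − 156.24 = 91.76→92, 113 − 71.19 = 41.81→42, 33 − 20.79 = 12.21→12) → #5C2A0C
82%: (248 − 203.36 = 44.64→45, 113 − 92.66 = 20.34→20, 33 − 27.06 = 5.94→6) → #2D1406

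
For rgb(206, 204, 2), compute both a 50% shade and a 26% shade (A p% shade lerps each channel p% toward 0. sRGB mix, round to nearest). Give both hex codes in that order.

50% shade:
  R: 206 − 103 = 103 → 103
  G: 204 + 0.5×(0−204) = 204 − 102 = 102 → 102
  B: 2 − 1 = 1 → 1
  → #676601
26% shade:
  R: 206 + 0.26×(0−206) = 206 − 53.56 = 152.44 → 152
  G: 204 + 0.26×(0−204) = 204 − 53.04 = 150.96 → 151
  B: 2 + 0.26×(0−2) = 2 − 0.52 = 1.48 → 1
  → #989701

#676601, #989701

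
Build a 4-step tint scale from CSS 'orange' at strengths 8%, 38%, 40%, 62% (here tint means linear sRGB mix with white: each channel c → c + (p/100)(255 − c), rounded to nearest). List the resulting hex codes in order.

CSS orange is rgb(255, 165, 0).
8%: (255→255, 165 + 7.2 = 172.2→172, 0 + 20.4 = 20.4→20) → #FFAC14
38%: (255→255, 165 + 34.2 = 199.2→199, 0 + 96.9 = 96.9→97) → #FFC761
40%: (255→255, 165 + 36 = 201→201, 0 + 102 = 102→102) → #FFC966
62%: (255→255, 165 + 55.8 = 220.8→221, 0 + 158.1 = 158.1→158) → #FFDD9E

#FFAC14, #FFC761, #FFC966, #FFDD9E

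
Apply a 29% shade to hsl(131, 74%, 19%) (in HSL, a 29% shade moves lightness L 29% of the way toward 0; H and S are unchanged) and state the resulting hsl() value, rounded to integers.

L moves 29% from 19 toward 0: 19 − 5.51 = 13.49 → 13.
H and S are unchanged.

hsl(131, 74%, 13%)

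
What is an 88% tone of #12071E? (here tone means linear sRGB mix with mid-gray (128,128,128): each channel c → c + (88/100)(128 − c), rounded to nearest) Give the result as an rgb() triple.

rgb(115, 113, 116)

#12071E is rgb(18, 7, 30).
An 88% tone moves each channel 88% toward 128:
  R: 18 + 0.88×(128−18) = 18 + 96.8 = 114.8 → 115
  G: 7 + 106.48 = 113.48 → 113
  B: 30 + 0.88×(128−30) = 30 + 86.24 = 116.24 → 116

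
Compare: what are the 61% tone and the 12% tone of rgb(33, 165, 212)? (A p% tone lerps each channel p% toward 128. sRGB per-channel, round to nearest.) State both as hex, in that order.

61% tone:
  R: 33 + 0.61×(128−33) = 33 + 57.95 = 90.95 → 91
  G: 165 + 0.61×(128−165) = 165 − 22.57 = 142.43 → 142
  B: 212 − 51.24 = 160.76 → 161
  → #5B8EA1
12% tone:
  R: 33 + 0.12×(128−33) = 33 + 11.4 = 44.4 → 44
  G: 165 − 4.44 = 160.56 → 161
  B: 212 + 0.12×(128−212) = 212 − 10.08 = 201.92 → 202
  → #2CA1CA

#5B8EA1, #2CA1CA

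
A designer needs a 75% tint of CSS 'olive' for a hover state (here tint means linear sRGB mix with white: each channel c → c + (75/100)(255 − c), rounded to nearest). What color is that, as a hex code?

CSS olive is rgb(128, 128, 0).
Per channel, c → c + 0.75(255 − c):
  R: 128 + 0.75×(255−128) = 128 + 95.25 = 223.25 → 223
  G: 128 + 0.75×(255−128) = 128 + 95.25 = 223.25 → 223
  B: 0 + 0.75×(255−0) = 0 + 191.25 = 191.25 → 191
rgb(223, 223, 191) = #DFDFBF.

#DFDFBF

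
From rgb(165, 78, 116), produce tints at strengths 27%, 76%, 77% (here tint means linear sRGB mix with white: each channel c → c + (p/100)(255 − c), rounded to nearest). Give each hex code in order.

27%: (165 + 24.3 = 189.3→189, 78 + 47.79 = 125.79→126, 116 + 37.53 = 153.53→154) → #BD7E9A
76%: (165 + 68.4 = 233.4→233, 78 + 134.52 = 212.52→213, 116 + 105.64 = 221.64→222) → #E9D5DE
77%: (165 + 69.3 = 234.3→234, 78 + 136.29 = 214.29→214, 116 + 107.03 = 223.03→223) → #EAD6DF

#BD7E9A, #E9D5DE, #EAD6DF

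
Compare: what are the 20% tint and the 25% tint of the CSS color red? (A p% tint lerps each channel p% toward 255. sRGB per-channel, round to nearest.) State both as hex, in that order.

CSS red is rgb(255, 0, 0).
20% tint:
  R: 255 + 0 = 255 → 255
  G: 0 + 51 = 51 → 51
  B: 0 + 0.2×(255−0) = 0 + 51 = 51 → 51
  → #FF3333
25% tint:
  R: 255 + 0 = 255 → 255
  G: 0 + 0.25×(255−0) = 0 + 63.75 = 63.75 → 64
  B: 0 + 0.25×(255−0) = 0 + 63.75 = 63.75 → 64
  → #FF4040

#FF3333, #FF4040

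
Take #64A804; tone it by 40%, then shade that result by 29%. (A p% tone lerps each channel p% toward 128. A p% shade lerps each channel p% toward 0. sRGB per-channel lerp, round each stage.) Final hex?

#64A804 is rgb(100, 168, 4).
A 40% tone moves each channel 40% toward 128:
  R: 100 + 11.2 = 111.2 → 111
  G: 168 + 0.4×(128−168) = 168 − 16 = 152 → 152
  B: 4 + 49.6 = 53.6 → 54
After the tone: rgb(111, 152, 54) = #6F9836.
Per channel, c → c + 0.29(0 − c):
  R: 111 + 0.29×(0−111) = 111 − 32.19 = 78.81 → 79
  G: 152 + 0.29×(0−152) = 152 − 44.08 = 107.92 → 108
  B: 54 − 15.66 = 38.34 → 38
rgb(79, 108, 38) = #4F6C26.

#4F6C26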